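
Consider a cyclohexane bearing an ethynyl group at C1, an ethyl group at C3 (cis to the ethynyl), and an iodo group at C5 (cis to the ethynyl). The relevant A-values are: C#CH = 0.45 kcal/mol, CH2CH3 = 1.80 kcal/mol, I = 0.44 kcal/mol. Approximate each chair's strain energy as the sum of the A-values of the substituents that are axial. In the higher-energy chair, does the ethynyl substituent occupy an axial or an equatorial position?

axial

Chair I (ethynyl axial, ethyl axial, iodo axial): E = 2.69 kcal/mol.
Chair II (ethynyl equatorial, ethyl equatorial, iodo equatorial): E = 0.00 kcal/mol.
Chair I is the less stable (higher-energy) conformer, and in that chair the ethynyl group is axial.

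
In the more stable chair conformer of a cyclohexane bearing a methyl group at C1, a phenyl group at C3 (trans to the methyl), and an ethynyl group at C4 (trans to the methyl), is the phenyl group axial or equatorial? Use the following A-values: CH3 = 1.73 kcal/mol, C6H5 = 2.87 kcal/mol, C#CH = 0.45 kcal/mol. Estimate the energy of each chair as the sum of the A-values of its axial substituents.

equatorial

Chair I (methyl axial, phenyl equatorial, ethynyl axial): E = 2.18 kcal/mol.
Chair II (methyl equatorial, phenyl axial, ethynyl equatorial): E = 2.87 kcal/mol.
Chair I is the more stable (lower-energy) conformer, and in that chair the phenyl group is equatorial.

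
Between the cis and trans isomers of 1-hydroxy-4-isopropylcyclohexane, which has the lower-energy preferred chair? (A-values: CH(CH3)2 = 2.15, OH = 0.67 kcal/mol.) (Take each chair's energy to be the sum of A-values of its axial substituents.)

At 1,4 positions (parity opposite): cis → (a,e or e,a); trans → (e,e or a,a).
Best chair for cis: E = 0.67 kcal/mol; best chair for trans: E = 0.00 kcal/mol.
The trans isomer is lower by 0.67 kcal/mol.

trans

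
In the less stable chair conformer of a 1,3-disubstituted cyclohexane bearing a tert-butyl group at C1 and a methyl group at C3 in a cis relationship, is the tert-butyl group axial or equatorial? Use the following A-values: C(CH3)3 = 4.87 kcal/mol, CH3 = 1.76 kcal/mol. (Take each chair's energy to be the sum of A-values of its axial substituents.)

C1 and C3 have the same parity, so for the cis isomer the two substituents are e,e in one chair and a,a in the other.
Chair I (tert-butyl axial, methyl axial): E = 6.63 kcal/mol.
Chair II (tert-butyl equatorial, methyl equatorial): E = 0.00 kcal/mol.
Chair I is the less stable (higher-energy) conformer, and in that chair the tert-butyl group is axial.

axial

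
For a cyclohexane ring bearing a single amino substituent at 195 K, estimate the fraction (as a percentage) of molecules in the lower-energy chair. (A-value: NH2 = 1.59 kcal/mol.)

One chair has the amino group axial (E = 1.59 kcal/mol) and the other has it equatorial (E = 0).
ΔG = 1.59 kcal/mol between the two chairs.
K = exp(ΔG/RT) with R = 1.987×10⁻³ kcal mol⁻¹ K⁻¹ and T = 195 K gives K ≈ 60.6.
Fraction in the lower-energy chair = K/(K+1) = 98.4%.

98.4%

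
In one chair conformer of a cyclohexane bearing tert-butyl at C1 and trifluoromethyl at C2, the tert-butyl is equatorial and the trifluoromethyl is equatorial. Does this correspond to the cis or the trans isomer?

trans

C1 and C2 have opposite parity, so their axial bonds point in opposite directions.
With opposite-parity carbons, two substituents on the same face are one axial and one equatorial; opposite faces give both axial or both equatorial.
Here the groups are equatorial/equatorial → opposite face → trans.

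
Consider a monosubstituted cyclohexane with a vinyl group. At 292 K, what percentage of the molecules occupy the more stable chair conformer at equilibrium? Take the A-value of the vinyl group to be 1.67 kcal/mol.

One chair has the vinyl group axial (E = 1.67 kcal/mol) and the other has it equatorial (E = 0).
ΔG = 1.67 kcal/mol between the two chairs.
K = exp(ΔG/RT) with R = 1.987×10⁻³ kcal mol⁻¹ K⁻¹ and T = 292 K gives K ≈ 17.8.
Fraction in the lower-energy chair = K/(K+1) = 94.7%.

94.7%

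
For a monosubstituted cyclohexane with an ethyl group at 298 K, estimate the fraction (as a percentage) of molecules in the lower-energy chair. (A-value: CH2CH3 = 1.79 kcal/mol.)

95.4%

One chair has the ethyl group axial (E = 1.79 kcal/mol) and the other has it equatorial (E = 0).
ΔG = 1.79 kcal/mol between the two chairs.
K = exp(ΔG/RT) with R = 1.987×10⁻³ kcal mol⁻¹ K⁻¹ and T = 298 K gives K ≈ 20.6.
Fraction in the lower-energy chair = K/(K+1) = 95.4%.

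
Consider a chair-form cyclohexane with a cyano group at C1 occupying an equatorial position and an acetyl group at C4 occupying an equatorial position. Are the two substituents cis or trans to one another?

trans

C1 and C4 have opposite parity, so their axial bonds point in opposite directions.
With opposite-parity carbons, two substituents on the same face are one axial and one equatorial; opposite faces give both axial or both equatorial.
Here the groups are equatorial/equatorial → opposite face → trans.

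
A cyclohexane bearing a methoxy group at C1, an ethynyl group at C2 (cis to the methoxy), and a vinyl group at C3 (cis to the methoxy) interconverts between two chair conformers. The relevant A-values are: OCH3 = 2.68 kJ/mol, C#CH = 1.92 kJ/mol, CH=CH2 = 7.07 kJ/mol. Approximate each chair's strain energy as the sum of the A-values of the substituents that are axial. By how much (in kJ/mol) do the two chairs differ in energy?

7.83 kJ/mol

Chair I (methoxy axial, ethynyl equatorial, vinyl axial): E = 9.75 kJ/mol.
Chair II (methoxy equatorial, ethynyl axial, vinyl equatorial): E = 1.92 kJ/mol.
ΔE = 9.75 − 1.92 = 7.83 kJ/mol; chair II is more stable.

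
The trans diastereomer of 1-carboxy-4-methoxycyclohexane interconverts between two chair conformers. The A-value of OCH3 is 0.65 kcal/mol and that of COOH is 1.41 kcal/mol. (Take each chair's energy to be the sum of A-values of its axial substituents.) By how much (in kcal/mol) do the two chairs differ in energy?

C1 and C4 have opposite parity, so for the trans isomer the two substituents are e,e in one chair and a,a in the other.
Chair I (methoxy axial, carboxyl axial): E = 2.06 kcal/mol.
Chair II (methoxy equatorial, carboxyl equatorial): E = 0.00 kcal/mol.
ΔE = 2.06 − 0.00 = 2.06 kcal/mol; chair II is more stable.

2.06 kcal/mol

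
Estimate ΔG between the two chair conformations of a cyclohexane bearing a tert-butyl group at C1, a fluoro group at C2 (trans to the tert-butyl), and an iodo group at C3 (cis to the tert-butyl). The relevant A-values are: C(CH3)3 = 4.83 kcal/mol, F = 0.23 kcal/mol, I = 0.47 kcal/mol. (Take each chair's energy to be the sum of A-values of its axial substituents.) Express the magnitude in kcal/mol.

5.53 kcal/mol

Chair I (tert-butyl axial, fluoro axial, iodo axial): E = 5.53 kcal/mol.
Chair II (tert-butyl equatorial, fluoro equatorial, iodo equatorial): E = 0.00 kcal/mol.
ΔE = 5.53 − 0.00 = 5.53 kcal/mol; chair II is more stable.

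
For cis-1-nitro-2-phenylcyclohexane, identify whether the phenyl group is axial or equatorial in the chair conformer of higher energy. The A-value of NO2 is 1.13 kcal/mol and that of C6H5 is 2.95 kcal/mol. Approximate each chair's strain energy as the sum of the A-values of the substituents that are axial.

C1 and C2 have opposite parity, so for the cis isomer the two substituents are one axial and one equatorial in each chair.
Chair I (nitro axial, phenyl equatorial): E = 1.13 kcal/mol.
Chair II (nitro equatorial, phenyl axial): E = 2.95 kcal/mol.
Chair II is the less stable (higher-energy) conformer, and in that chair the phenyl group is axial.

axial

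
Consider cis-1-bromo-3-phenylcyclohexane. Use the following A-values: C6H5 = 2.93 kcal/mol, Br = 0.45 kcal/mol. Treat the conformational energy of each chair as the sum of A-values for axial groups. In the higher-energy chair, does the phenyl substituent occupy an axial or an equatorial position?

C1 and C3 have the same parity, so for the cis isomer the two substituents are e,e in one chair and a,a in the other.
Chair I (phenyl axial, bromo axial): E = 3.38 kcal/mol.
Chair II (phenyl equatorial, bromo equatorial): E = 0.00 kcal/mol.
Chair I is the less stable (higher-energy) conformer, and in that chair the phenyl group is axial.

axial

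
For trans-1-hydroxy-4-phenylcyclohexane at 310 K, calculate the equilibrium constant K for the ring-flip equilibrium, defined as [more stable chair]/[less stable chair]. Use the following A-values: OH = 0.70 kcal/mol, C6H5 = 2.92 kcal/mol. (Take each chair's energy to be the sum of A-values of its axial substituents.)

K ≈ 357

C1 and C4 have opposite parity, so for the trans isomer the two substituents are e,e in one chair and a,a in the other.
Chair I (hydroxyl axial, phenyl axial): E = 3.62 kcal/mol; chair II (hydroxyl equatorial, phenyl equatorial): E = 0.00 kcal/mol.
ΔG = 3.62 kcal/mol between the two chairs.
K = exp(ΔG/RT) with R = 1.987×10⁻³ kcal mol⁻¹ K⁻¹ and T = 310 K gives K ≈ 357.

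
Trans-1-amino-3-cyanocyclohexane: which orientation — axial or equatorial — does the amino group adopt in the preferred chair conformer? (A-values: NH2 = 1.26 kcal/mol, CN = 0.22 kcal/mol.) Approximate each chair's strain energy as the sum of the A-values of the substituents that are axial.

equatorial

C1 and C3 have the same parity, so for the trans isomer the two substituents are one axial and one equatorial in each chair.
Chair I (amino axial, cyano equatorial): E = 1.26 kcal/mol.
Chair II (amino equatorial, cyano axial): E = 0.22 kcal/mol.
Chair II is the more stable (lower-energy) conformer, and in that chair the amino group is equatorial.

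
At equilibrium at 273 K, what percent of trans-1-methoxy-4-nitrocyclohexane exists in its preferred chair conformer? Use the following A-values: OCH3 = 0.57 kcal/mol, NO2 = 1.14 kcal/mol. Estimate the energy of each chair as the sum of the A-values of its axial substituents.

95.9%

C1 and C4 have opposite parity, so for the trans isomer the two substituents are e,e in one chair and a,a in the other.
Chair I (methoxy axial, nitro axial): E = 1.71 kcal/mol; chair II (methoxy equatorial, nitro equatorial): E = 0.00 kcal/mol.
ΔG = 1.71 kcal/mol between the two chairs.
K = exp(ΔG/RT) with R = 1.987×10⁻³ kcal mol⁻¹ K⁻¹ and T = 273 K gives K ≈ 23.4.
Fraction in the lower-energy chair = K/(K+1) = 95.9%.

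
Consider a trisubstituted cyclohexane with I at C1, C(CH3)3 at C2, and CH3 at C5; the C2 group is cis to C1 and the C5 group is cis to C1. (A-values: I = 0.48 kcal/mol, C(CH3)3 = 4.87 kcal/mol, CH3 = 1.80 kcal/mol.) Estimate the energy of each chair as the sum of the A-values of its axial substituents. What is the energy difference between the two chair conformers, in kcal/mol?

2.59 kcal/mol

Chair I (iodo axial, tert-butyl equatorial, methyl axial): E = 2.28 kcal/mol.
Chair II (iodo equatorial, tert-butyl axial, methyl equatorial): E = 4.87 kcal/mol.
ΔE = 4.87 − 2.28 = 2.59 kcal/mol; chair I is more stable.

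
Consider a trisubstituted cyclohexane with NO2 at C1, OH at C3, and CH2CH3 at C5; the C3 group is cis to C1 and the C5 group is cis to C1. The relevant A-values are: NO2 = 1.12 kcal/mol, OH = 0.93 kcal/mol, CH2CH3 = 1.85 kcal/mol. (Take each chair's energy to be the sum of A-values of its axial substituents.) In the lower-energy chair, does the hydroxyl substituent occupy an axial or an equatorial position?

Chair I (nitro axial, hydroxyl axial, ethyl axial): E = 3.90 kcal/mol.
Chair II (nitro equatorial, hydroxyl equatorial, ethyl equatorial): E = 0.00 kcal/mol.
Chair II is the more stable (lower-energy) conformer, and in that chair the hydroxyl group is equatorial.

equatorial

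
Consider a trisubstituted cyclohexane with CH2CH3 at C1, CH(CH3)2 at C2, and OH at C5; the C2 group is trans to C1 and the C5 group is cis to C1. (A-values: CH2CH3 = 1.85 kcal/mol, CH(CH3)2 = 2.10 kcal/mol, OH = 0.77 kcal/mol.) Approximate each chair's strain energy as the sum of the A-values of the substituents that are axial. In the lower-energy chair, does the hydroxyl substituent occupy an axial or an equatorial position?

equatorial

Chair I (ethyl axial, isopropyl axial, hydroxyl axial): E = 4.72 kcal/mol.
Chair II (ethyl equatorial, isopropyl equatorial, hydroxyl equatorial): E = 0.00 kcal/mol.
Chair II is the more stable (lower-energy) conformer, and in that chair the hydroxyl group is equatorial.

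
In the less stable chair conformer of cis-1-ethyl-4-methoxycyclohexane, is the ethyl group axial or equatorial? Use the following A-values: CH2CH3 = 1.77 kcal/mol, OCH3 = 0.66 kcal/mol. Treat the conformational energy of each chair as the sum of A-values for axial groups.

C1 and C4 have opposite parity, so for the cis isomer the two substituents are one axial and one equatorial in each chair.
Chair I (ethyl axial, methoxy equatorial): E = 1.77 kcal/mol.
Chair II (ethyl equatorial, methoxy axial): E = 0.66 kcal/mol.
Chair I is the less stable (higher-energy) conformer, and in that chair the ethyl group is axial.

axial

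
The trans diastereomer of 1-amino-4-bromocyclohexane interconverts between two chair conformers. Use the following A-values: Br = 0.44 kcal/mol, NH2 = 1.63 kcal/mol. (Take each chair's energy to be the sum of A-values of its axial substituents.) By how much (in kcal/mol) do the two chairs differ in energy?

C1 and C4 have opposite parity, so for the trans isomer the two substituents are e,e in one chair and a,a in the other.
Chair I (bromo axial, amino axial): E = 2.07 kcal/mol.
Chair II (bromo equatorial, amino equatorial): E = 0.00 kcal/mol.
ΔE = 2.07 − 0.00 = 2.07 kcal/mol; chair II is more stable.

2.07 kcal/mol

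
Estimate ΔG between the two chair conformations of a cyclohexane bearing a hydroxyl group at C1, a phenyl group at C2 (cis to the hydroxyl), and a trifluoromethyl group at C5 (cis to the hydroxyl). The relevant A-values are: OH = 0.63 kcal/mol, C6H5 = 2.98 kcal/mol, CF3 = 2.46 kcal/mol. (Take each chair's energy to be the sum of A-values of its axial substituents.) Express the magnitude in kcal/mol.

Chair I (hydroxyl axial, phenyl equatorial, trifluoromethyl axial): E = 3.09 kcal/mol.
Chair II (hydroxyl equatorial, phenyl axial, trifluoromethyl equatorial): E = 2.98 kcal/mol.
ΔE = 3.09 − 2.98 = 0.11 kcal/mol; chair II is more stable.

0.11 kcal/mol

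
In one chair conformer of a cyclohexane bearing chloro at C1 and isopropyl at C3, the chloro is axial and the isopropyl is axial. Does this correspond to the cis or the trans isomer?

cis

C1 and C3 have the same parity, so their axial bonds point in the same direction.
With same-parity carbons, two substituents on the same face are both axial or both equatorial; opposite faces give one of each.
Here the groups are axial/axial → same face → cis.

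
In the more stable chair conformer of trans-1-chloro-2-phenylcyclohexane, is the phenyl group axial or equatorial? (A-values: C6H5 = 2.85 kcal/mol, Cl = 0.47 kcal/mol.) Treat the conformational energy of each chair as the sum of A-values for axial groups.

C1 and C2 have opposite parity, so for the trans isomer the two substituents are e,e in one chair and a,a in the other.
Chair I (phenyl axial, chloro axial): E = 3.32 kcal/mol.
Chair II (phenyl equatorial, chloro equatorial): E = 0.00 kcal/mol.
Chair II is the more stable (lower-energy) conformer, and in that chair the phenyl group is equatorial.

equatorial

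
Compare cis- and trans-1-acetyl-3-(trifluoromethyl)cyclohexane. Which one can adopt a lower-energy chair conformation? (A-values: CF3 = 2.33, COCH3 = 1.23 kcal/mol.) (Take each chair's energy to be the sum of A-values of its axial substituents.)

cis

At 1,3 positions (parity same): cis → (e,e or a,a); trans → (a,e or e,a).
Best chair for cis: E = 0.00 kcal/mol; best chair for trans: E = 1.23 kcal/mol.
The cis isomer is lower by 1.23 kcal/mol.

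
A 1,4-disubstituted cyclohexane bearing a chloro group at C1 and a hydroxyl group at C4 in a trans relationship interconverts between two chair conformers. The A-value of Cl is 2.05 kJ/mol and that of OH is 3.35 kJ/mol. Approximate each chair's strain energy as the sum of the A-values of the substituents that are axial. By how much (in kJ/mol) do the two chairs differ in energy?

5.40 kJ/mol

C1 and C4 have opposite parity, so for the trans isomer the two substituents are e,e in one chair and a,a in the other.
Chair I (chloro axial, hydroxyl axial): E = 5.40 kJ/mol.
Chair II (chloro equatorial, hydroxyl equatorial): E = 0.00 kJ/mol.
ΔE = 5.40 − 0.00 = 5.40 kJ/mol; chair II is more stable.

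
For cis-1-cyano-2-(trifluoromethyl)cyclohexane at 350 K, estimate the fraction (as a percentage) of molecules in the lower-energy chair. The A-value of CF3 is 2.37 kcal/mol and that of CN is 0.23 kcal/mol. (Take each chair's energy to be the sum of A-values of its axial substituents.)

C1 and C2 have opposite parity, so for the cis isomer the two substituents are one axial and one equatorial in each chair.
Chair I (trifluoromethyl axial, cyano equatorial): E = 2.37 kcal/mol; chair II (trifluoromethyl equatorial, cyano axial): E = 0.23 kcal/mol.
ΔG = 2.14 kcal/mol between the two chairs.
K = exp(ΔG/RT) with R = 1.987×10⁻³ kcal mol⁻¹ K⁻¹ and T = 350 K gives K ≈ 21.7.
Fraction in the lower-energy chair = K/(K+1) = 95.6%.

95.6%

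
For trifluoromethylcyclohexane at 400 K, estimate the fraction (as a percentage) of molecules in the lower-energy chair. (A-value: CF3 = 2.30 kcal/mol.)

94.8%

One chair has the trifluoromethyl group axial (E = 2.30 kcal/mol) and the other has it equatorial (E = 0).
ΔG = 2.30 kcal/mol between the two chairs.
K = exp(ΔG/RT) with R = 1.987×10⁻³ kcal mol⁻¹ K⁻¹ and T = 400 K gives K ≈ 18.1.
Fraction in the lower-energy chair = K/(K+1) = 94.8%.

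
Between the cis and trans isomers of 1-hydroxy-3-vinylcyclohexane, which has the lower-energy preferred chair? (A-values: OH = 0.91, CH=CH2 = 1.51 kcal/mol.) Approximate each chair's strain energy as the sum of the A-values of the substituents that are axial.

At 1,3 positions (parity same): cis → (e,e or a,a); trans → (a,e or e,a).
Best chair for cis: E = 0.00 kcal/mol; best chair for trans: E = 0.91 kcal/mol.
The cis isomer is lower by 0.91 kcal/mol.

cis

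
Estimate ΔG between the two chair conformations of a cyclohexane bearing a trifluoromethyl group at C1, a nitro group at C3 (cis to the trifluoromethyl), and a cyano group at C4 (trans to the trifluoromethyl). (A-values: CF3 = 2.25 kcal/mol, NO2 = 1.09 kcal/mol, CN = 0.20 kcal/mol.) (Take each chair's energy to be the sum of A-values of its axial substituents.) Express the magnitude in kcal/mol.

Chair I (trifluoromethyl axial, nitro axial, cyano axial): E = 3.54 kcal/mol.
Chair II (trifluoromethyl equatorial, nitro equatorial, cyano equatorial): E = 0.00 kcal/mol.
ΔE = 3.54 − 0.00 = 3.54 kcal/mol; chair II is more stable.

3.54 kcal/mol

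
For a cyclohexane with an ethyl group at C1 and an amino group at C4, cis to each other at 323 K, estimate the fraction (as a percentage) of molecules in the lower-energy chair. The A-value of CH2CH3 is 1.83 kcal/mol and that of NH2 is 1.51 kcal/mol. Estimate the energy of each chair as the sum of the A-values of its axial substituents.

62.2%

C1 and C4 have opposite parity, so for the cis isomer the two substituents are one axial and one equatorial in each chair.
Chair I (ethyl axial, amino equatorial): E = 1.83 kcal/mol; chair II (ethyl equatorial, amino axial): E = 1.51 kcal/mol.
ΔG = 0.32 kcal/mol between the two chairs.
K = exp(ΔG/RT) with R = 1.987×10⁻³ kcal mol⁻¹ K⁻¹ and T = 323 K gives K ≈ 1.65.
Fraction in the lower-energy chair = K/(K+1) = 62.2%.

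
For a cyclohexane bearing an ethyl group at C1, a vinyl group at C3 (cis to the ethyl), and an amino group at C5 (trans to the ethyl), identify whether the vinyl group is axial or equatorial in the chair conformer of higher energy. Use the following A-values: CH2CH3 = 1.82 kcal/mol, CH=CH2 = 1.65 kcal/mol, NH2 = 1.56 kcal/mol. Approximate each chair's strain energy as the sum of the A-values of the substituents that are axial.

Chair I (ethyl axial, vinyl axial, amino equatorial): E = 3.47 kcal/mol.
Chair II (ethyl equatorial, vinyl equatorial, amino axial): E = 1.56 kcal/mol.
Chair I is the less stable (higher-energy) conformer, and in that chair the vinyl group is axial.

axial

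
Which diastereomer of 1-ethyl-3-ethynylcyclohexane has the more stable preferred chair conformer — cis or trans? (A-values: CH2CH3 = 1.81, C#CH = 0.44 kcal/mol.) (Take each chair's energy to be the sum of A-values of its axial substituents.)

cis

At 1,3 positions (parity same): cis → (e,e or a,a); trans → (a,e or e,a).
Best chair for cis: E = 0.00 kcal/mol; best chair for trans: E = 0.44 kcal/mol.
The cis isomer is lower by 0.44 kcal/mol.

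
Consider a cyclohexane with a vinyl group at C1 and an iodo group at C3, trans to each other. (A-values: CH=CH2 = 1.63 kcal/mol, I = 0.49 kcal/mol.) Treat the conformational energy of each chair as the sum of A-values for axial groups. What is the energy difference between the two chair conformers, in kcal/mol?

C1 and C3 have the same parity, so for the trans isomer the two substituents are one axial and one equatorial in each chair.
Chair I (vinyl axial, iodo equatorial): E = 1.63 kcal/mol.
Chair II (vinyl equatorial, iodo axial): E = 0.49 kcal/mol.
ΔE = 1.63 − 0.49 = 1.14 kcal/mol; chair II is more stable.

1.14 kcal/mol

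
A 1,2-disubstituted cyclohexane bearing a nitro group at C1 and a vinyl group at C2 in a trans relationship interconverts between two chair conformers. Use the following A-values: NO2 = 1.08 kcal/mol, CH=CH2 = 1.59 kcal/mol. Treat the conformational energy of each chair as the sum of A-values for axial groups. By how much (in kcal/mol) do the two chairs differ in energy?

C1 and C2 have opposite parity, so for the trans isomer the two substituents are e,e in one chair and a,a in the other.
Chair I (nitro axial, vinyl axial): E = 2.67 kcal/mol.
Chair II (nitro equatorial, vinyl equatorial): E = 0.00 kcal/mol.
ΔE = 2.67 − 0.00 = 2.67 kcal/mol; chair II is more stable.

2.67 kcal/mol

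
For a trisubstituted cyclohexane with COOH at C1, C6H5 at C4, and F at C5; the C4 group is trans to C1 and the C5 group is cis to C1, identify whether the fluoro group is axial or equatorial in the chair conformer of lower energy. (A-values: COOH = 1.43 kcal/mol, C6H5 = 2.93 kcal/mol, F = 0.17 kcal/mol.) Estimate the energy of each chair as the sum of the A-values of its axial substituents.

equatorial

Chair I (carboxyl axial, phenyl axial, fluoro axial): E = 4.53 kcal/mol.
Chair II (carboxyl equatorial, phenyl equatorial, fluoro equatorial): E = 0.00 kcal/mol.
Chair II is the more stable (lower-energy) conformer, and in that chair the fluoro group is equatorial.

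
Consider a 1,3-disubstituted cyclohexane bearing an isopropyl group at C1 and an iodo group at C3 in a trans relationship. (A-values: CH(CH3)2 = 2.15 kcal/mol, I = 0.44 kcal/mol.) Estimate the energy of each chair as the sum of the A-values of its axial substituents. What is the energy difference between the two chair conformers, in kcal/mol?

C1 and C3 have the same parity, so for the trans isomer the two substituents are one axial and one equatorial in each chair.
Chair I (isopropyl axial, iodo equatorial): E = 2.15 kcal/mol.
Chair II (isopropyl equatorial, iodo axial): E = 0.44 kcal/mol.
ΔE = 2.15 − 0.44 = 1.71 kcal/mol; chair II is more stable.

1.71 kcal/mol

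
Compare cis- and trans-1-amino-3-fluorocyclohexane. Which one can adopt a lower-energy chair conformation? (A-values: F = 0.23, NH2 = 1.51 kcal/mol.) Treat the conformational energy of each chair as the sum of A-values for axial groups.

cis

At 1,3 positions (parity same): cis → (e,e or a,a); trans → (a,e or e,a).
Best chair for cis: E = 0.00 kcal/mol; best chair for trans: E = 0.23 kcal/mol.
The cis isomer is lower by 0.23 kcal/mol.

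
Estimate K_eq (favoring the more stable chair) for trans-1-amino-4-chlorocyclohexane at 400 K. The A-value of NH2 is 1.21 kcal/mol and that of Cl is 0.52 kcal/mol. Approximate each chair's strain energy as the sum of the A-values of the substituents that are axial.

C1 and C4 have opposite parity, so for the trans isomer the two substituents are e,e in one chair and a,a in the other.
Chair I (amino axial, chloro axial): E = 1.73 kcal/mol; chair II (amino equatorial, chloro equatorial): E = 0.00 kcal/mol.
ΔG = 1.73 kcal/mol between the two chairs.
K = exp(ΔG/RT) with R = 1.987×10⁻³ kcal mol⁻¹ K⁻¹ and T = 400 K gives K ≈ 8.82.

K ≈ 8.82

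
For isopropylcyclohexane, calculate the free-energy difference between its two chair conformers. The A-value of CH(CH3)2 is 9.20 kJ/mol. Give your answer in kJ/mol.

9.20 kJ/mol

A monosubstituted cyclohexane has one chair with the isopropyl group axial (E = A = 9.20 kJ/mol) and one with it equatorial (E = 0).
ΔE = 9.20 − 0 = 9.20 kJ/mol.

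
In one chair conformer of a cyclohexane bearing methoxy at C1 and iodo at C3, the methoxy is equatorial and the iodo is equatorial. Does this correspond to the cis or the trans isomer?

cis

C1 and C3 have the same parity, so their axial bonds point in the same direction.
With same-parity carbons, two substituents on the same face are both axial or both equatorial; opposite faces give one of each.
Here the groups are equatorial/equatorial → same face → cis.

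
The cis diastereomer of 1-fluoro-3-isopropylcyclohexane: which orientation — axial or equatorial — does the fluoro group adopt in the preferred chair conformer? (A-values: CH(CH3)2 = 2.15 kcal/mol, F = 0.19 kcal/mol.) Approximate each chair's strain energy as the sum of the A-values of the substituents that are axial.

C1 and C3 have the same parity, so for the cis isomer the two substituents are e,e in one chair and a,a in the other.
Chair I (isopropyl axial, fluoro axial): E = 2.34 kcal/mol.
Chair II (isopropyl equatorial, fluoro equatorial): E = 0.00 kcal/mol.
Chair II is the more stable (lower-energy) conformer, and in that chair the fluoro group is equatorial.

equatorial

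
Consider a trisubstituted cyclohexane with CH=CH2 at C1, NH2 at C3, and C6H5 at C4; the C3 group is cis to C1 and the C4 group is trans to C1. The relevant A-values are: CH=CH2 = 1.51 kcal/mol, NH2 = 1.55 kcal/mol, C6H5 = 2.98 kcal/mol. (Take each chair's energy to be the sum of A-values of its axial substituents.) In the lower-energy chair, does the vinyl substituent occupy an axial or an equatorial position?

equatorial

Chair I (vinyl axial, amino axial, phenyl axial): E = 6.04 kcal/mol.
Chair II (vinyl equatorial, amino equatorial, phenyl equatorial): E = 0.00 kcal/mol.
Chair II is the more stable (lower-energy) conformer, and in that chair the vinyl group is equatorial.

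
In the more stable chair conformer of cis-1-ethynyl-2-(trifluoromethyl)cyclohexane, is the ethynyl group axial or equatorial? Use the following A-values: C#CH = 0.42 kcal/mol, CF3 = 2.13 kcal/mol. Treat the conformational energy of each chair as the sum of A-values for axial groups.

axial

C1 and C2 have opposite parity, so for the cis isomer the two substituents are one axial and one equatorial in each chair.
Chair I (ethynyl axial, trifluoromethyl equatorial): E = 0.42 kcal/mol.
Chair II (ethynyl equatorial, trifluoromethyl axial): E = 2.13 kcal/mol.
Chair I is the more stable (lower-energy) conformer, and in that chair the ethynyl group is axial.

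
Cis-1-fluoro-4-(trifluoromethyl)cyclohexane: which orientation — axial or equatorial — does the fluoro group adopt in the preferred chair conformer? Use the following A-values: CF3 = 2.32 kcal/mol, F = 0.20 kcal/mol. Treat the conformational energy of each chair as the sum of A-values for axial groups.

C1 and C4 have opposite parity, so for the cis isomer the two substituents are one axial and one equatorial in each chair.
Chair I (trifluoromethyl axial, fluoro equatorial): E = 2.32 kcal/mol.
Chair II (trifluoromethyl equatorial, fluoro axial): E = 0.20 kcal/mol.
Chair II is the more stable (lower-energy) conformer, and in that chair the fluoro group is axial.

axial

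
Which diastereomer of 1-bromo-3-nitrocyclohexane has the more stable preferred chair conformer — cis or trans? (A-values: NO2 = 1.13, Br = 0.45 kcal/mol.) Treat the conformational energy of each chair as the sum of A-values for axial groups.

At 1,3 positions (parity same): cis → (e,e or a,a); trans → (a,e or e,a).
Best chair for cis: E = 0.00 kcal/mol; best chair for trans: E = 0.45 kcal/mol.
The cis isomer is lower by 0.45 kcal/mol.

cis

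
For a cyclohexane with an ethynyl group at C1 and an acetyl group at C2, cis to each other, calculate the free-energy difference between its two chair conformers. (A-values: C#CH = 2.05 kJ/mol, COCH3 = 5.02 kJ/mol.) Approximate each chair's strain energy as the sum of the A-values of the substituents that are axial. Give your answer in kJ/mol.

C1 and C2 have opposite parity, so for the cis isomer the two substituents are one axial and one equatorial in each chair.
Chair I (ethynyl axial, acetyl equatorial): E = 2.05 kJ/mol.
Chair II (ethynyl equatorial, acetyl axial): E = 5.02 kJ/mol.
ΔE = 5.02 − 2.05 = 2.97 kJ/mol; chair I is more stable.

2.97 kJ/mol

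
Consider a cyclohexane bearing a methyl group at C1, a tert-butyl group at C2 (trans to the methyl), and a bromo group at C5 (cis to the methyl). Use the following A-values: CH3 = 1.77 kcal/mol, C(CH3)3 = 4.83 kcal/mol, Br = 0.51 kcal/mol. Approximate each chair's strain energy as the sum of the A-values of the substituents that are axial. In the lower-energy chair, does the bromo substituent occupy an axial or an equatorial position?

Chair I (methyl axial, tert-butyl axial, bromo axial): E = 7.11 kcal/mol.
Chair II (methyl equatorial, tert-butyl equatorial, bromo equatorial): E = 0.00 kcal/mol.
Chair II is the more stable (lower-energy) conformer, and in that chair the bromo group is equatorial.

equatorial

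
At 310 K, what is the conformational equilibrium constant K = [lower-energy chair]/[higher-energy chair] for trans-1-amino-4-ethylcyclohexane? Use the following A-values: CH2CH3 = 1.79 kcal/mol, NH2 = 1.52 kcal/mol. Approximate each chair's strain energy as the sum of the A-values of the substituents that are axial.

C1 and C4 have opposite parity, so for the trans isomer the two substituents are e,e in one chair and a,a in the other.
Chair I (ethyl axial, amino axial): E = 3.31 kcal/mol; chair II (ethyl equatorial, amino equatorial): E = 0.00 kcal/mol.
ΔG = 3.31 kcal/mol between the two chairs.
K = exp(ΔG/RT) with R = 1.987×10⁻³ kcal mol⁻¹ K⁻¹ and T = 310 K gives K ≈ 216.

K ≈ 216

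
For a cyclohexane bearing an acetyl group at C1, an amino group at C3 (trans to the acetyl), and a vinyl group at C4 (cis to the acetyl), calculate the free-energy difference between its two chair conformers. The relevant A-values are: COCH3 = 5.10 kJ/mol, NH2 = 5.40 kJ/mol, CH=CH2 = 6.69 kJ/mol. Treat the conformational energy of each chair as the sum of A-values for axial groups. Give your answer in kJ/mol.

6.99 kJ/mol

Chair I (acetyl axial, amino equatorial, vinyl equatorial): E = 5.10 kJ/mol.
Chair II (acetyl equatorial, amino axial, vinyl axial): E = 12.09 kJ/mol.
ΔE = 12.09 − 5.10 = 6.99 kJ/mol; chair I is more stable.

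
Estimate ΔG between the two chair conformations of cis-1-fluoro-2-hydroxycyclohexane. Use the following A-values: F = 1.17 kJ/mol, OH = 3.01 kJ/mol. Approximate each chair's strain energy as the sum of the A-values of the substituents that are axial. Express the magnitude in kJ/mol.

1.84 kJ/mol

C1 and C2 have opposite parity, so for the cis isomer the two substituents are one axial and one equatorial in each chair.
Chair I (fluoro axial, hydroxyl equatorial): E = 1.17 kJ/mol.
Chair II (fluoro equatorial, hydroxyl axial): E = 3.01 kJ/mol.
ΔE = 3.01 − 1.17 = 1.84 kJ/mol; chair I is more stable.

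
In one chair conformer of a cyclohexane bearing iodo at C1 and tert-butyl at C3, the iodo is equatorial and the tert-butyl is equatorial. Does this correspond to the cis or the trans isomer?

cis

C1 and C3 have the same parity, so their axial bonds point in the same direction.
With same-parity carbons, two substituents on the same face are both axial or both equatorial; opposite faces give one of each.
Here the groups are equatorial/equatorial → same face → cis.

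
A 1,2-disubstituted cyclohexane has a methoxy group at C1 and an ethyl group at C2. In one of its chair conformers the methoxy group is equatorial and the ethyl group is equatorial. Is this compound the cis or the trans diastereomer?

C1 and C2 have opposite parity, so their axial bonds point in opposite directions.
With opposite-parity carbons, two substituents on the same face are one axial and one equatorial; opposite faces give both axial or both equatorial.
Here the groups are equatorial/equatorial → opposite face → trans.

trans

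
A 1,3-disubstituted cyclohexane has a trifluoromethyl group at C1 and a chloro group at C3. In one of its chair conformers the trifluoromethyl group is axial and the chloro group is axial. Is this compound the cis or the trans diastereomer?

C1 and C3 have the same parity, so their axial bonds point in the same direction.
With same-parity carbons, two substituents on the same face are both axial or both equatorial; opposite faces give one of each.
Here the groups are axial/axial → same face → cis.

cis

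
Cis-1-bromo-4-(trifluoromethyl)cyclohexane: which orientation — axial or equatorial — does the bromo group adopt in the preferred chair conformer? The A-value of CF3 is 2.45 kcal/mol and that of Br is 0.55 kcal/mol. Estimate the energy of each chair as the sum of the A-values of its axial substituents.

axial

C1 and C4 have opposite parity, so for the cis isomer the two substituents are one axial and one equatorial in each chair.
Chair I (trifluoromethyl axial, bromo equatorial): E = 2.45 kcal/mol.
Chair II (trifluoromethyl equatorial, bromo axial): E = 0.55 kcal/mol.
Chair II is the more stable (lower-energy) conformer, and in that chair the bromo group is axial.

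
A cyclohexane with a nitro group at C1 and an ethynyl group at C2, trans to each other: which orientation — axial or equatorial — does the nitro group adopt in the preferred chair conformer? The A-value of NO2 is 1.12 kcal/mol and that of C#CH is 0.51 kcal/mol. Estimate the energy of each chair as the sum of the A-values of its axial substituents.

C1 and C2 have opposite parity, so for the trans isomer the two substituents are e,e in one chair and a,a in the other.
Chair I (nitro axial, ethynyl axial): E = 1.63 kcal/mol.
Chair II (nitro equatorial, ethynyl equatorial): E = 0.00 kcal/mol.
Chair II is the more stable (lower-energy) conformer, and in that chair the nitro group is equatorial.

equatorial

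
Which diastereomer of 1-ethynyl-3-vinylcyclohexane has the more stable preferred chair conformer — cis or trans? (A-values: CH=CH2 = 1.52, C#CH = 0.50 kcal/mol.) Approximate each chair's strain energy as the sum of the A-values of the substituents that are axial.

At 1,3 positions (parity same): cis → (e,e or a,a); trans → (a,e or e,a).
Best chair for cis: E = 0.00 kcal/mol; best chair for trans: E = 0.50 kcal/mol.
The cis isomer is lower by 0.50 kcal/mol.

cis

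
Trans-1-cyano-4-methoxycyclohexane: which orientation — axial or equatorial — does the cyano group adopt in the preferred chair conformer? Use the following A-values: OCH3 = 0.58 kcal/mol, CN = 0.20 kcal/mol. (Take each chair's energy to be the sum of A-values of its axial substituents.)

C1 and C4 have opposite parity, so for the trans isomer the two substituents are e,e in one chair and a,a in the other.
Chair I (methoxy axial, cyano axial): E = 0.78 kcal/mol.
Chair II (methoxy equatorial, cyano equatorial): E = 0.00 kcal/mol.
Chair II is the more stable (lower-energy) conformer, and in that chair the cyano group is equatorial.

equatorial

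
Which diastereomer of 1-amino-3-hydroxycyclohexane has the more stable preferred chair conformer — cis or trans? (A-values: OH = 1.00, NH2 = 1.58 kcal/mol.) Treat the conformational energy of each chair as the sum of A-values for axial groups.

cis

At 1,3 positions (parity same): cis → (e,e or a,a); trans → (a,e or e,a).
Best chair for cis: E = 0.00 kcal/mol; best chair for trans: E = 1.00 kcal/mol.
The cis isomer is lower by 1.00 kcal/mol.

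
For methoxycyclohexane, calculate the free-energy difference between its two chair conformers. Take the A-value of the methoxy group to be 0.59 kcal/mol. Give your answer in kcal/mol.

A monosubstituted cyclohexane has one chair with the methoxy group axial (E = A = 0.59 kcal/mol) and one with it equatorial (E = 0).
ΔE = 0.59 − 0 = 0.59 kcal/mol.

0.59 kcal/mol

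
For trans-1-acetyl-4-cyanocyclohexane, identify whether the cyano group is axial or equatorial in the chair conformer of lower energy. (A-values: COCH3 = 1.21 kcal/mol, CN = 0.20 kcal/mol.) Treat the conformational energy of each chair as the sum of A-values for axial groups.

equatorial

C1 and C4 have opposite parity, so for the trans isomer the two substituents are e,e in one chair and a,a in the other.
Chair I (acetyl axial, cyano axial): E = 1.41 kcal/mol.
Chair II (acetyl equatorial, cyano equatorial): E = 0.00 kcal/mol.
Chair II is the more stable (lower-energy) conformer, and in that chair the cyano group is equatorial.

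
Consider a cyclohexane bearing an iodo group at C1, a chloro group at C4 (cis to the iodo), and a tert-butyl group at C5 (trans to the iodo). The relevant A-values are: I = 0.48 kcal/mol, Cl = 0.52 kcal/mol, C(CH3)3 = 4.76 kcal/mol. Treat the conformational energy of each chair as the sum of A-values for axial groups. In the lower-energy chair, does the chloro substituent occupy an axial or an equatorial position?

equatorial

Chair I (iodo axial, chloro equatorial, tert-butyl equatorial): E = 0.48 kcal/mol.
Chair II (iodo equatorial, chloro axial, tert-butyl axial): E = 5.28 kcal/mol.
Chair I is the more stable (lower-energy) conformer, and in that chair the chloro group is equatorial.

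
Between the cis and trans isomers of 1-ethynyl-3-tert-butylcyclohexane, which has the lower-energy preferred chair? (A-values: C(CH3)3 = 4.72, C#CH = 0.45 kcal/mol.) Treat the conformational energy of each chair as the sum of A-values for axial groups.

At 1,3 positions (parity same): cis → (e,e or a,a); trans → (a,e or e,a).
Best chair for cis: E = 0.00 kcal/mol; best chair for trans: E = 0.45 kcal/mol.
The cis isomer is lower by 0.45 kcal/mol.

cis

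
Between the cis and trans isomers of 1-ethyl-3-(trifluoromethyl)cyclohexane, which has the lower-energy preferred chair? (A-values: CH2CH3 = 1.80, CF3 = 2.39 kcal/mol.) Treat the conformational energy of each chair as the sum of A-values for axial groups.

At 1,3 positions (parity same): cis → (e,e or a,a); trans → (a,e or e,a).
Best chair for cis: E = 0.00 kcal/mol; best chair for trans: E = 1.80 kcal/mol.
The cis isomer is lower by 1.80 kcal/mol.

cis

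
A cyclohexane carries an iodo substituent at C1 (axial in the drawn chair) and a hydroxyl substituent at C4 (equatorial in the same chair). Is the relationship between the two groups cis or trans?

C1 and C4 have opposite parity, so their axial bonds point in opposite directions.
With opposite-parity carbons, two substituents on the same face are one axial and one equatorial; opposite faces give both axial or both equatorial.
Here the groups are axial/equatorial → same face → cis.

cis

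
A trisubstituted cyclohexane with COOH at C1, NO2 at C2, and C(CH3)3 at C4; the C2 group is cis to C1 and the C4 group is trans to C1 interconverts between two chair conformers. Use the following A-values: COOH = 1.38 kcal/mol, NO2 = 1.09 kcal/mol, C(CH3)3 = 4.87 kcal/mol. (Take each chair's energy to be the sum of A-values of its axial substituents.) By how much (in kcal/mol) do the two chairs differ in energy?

Chair I (carboxyl axial, nitro equatorial, tert-butyl axial): E = 6.25 kcal/mol.
Chair II (carboxyl equatorial, nitro axial, tert-butyl equatorial): E = 1.09 kcal/mol.
ΔE = 6.25 − 1.09 = 5.16 kcal/mol; chair II is more stable.

5.16 kcal/mol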